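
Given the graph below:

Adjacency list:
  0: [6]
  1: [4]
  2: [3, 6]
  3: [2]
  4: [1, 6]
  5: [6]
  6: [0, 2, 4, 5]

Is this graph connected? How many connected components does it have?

Checking connectivity: the graph has 1 connected component(s).
All vertices are reachable from each other. The graph IS connected.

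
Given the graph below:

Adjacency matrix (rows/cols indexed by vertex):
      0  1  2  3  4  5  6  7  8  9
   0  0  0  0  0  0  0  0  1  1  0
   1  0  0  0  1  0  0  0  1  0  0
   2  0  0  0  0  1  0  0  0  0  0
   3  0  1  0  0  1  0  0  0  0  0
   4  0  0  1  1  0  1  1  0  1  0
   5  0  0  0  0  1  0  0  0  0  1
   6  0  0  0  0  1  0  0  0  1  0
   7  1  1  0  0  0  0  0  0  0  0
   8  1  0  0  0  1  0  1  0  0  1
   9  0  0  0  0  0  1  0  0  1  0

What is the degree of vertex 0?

Vertex 0 has neighbors [7, 8], so deg(0) = 2.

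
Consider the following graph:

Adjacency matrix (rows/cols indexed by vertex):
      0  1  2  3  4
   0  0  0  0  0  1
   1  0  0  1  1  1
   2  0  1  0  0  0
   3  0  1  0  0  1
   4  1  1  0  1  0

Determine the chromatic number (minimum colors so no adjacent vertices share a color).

The graph has a maximum clique of size 3 (lower bound on chromatic number).
A valid 3-coloring: {0: 0, 1: 0, 2: 1, 3: 2, 4: 1}.
Chromatic number = 3.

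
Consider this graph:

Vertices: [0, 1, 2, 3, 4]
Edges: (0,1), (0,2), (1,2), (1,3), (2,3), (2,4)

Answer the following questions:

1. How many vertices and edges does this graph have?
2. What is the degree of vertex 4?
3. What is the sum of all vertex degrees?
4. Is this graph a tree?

Count: 5 vertices, 6 edges.
Vertex 4 has neighbors [2], degree = 1.
Handshaking lemma: 2 * 6 = 12.
A tree on 5 vertices has 4 edges. This graph has 6 edges (2 extra). Not a tree.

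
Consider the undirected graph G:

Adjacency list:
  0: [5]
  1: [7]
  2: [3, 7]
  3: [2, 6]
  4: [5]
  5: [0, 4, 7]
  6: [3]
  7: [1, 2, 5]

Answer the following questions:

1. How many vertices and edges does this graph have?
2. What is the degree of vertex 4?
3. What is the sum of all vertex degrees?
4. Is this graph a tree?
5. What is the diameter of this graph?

Count: 8 vertices, 7 edges.
Vertex 4 has neighbors [5], degree = 1.
Handshaking lemma: 2 * 7 = 14.
A graph is a tree iff it is connected and has exactly n-1 edges. This graph is connected (all 8 vertices in one component) and has 8-1 = 7 edges. It is a tree.
Diameter (longest shortest path) = 5.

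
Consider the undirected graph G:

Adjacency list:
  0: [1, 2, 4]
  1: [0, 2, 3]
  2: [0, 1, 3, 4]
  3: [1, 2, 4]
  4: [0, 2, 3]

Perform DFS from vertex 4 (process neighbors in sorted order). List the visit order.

DFS from vertex 4 (neighbors processed in ascending order):
Visit order: 4, 0, 1, 2, 3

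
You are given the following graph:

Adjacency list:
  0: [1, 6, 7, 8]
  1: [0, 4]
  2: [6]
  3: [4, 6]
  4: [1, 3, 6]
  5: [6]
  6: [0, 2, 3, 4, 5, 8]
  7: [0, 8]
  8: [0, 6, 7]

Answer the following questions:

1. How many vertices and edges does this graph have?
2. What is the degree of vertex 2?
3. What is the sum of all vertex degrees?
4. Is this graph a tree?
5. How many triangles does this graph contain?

Count: 9 vertices, 12 edges.
Vertex 2 has neighbors [6], degree = 1.
Handshaking lemma: 2 * 12 = 24.
A tree on 9 vertices has 8 edges. This graph has 12 edges (4 extra). Not a tree.
Number of triangles = 3.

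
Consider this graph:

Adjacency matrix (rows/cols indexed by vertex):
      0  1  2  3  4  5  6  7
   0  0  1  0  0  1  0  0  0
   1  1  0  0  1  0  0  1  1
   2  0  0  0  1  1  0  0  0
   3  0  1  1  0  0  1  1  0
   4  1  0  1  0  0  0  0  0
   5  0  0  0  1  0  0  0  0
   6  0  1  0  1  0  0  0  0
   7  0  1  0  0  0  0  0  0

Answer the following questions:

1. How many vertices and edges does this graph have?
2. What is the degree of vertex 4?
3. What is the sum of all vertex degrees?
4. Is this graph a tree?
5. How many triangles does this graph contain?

Count: 8 vertices, 9 edges.
Vertex 4 has neighbors [0, 2], degree = 2.
Handshaking lemma: 2 * 9 = 18.
A tree on 8 vertices has 7 edges. This graph has 9 edges (2 extra). Not a tree.
Number of triangles = 1.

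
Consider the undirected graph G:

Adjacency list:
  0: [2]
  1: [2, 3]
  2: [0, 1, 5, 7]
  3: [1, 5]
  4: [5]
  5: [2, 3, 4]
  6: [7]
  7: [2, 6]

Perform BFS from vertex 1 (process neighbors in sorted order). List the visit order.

BFS from vertex 1 (neighbors processed in ascending order):
Visit order: 1, 2, 3, 0, 5, 7, 4, 6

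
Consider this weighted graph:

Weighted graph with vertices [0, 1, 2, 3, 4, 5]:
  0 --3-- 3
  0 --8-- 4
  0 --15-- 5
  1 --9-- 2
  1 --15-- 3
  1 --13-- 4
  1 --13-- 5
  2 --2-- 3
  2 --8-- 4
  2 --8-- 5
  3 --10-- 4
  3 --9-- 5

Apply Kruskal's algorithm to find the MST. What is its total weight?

Applying Kruskal's algorithm (sort edges by weight, add if no cycle):
  Add (2,3) w=2
  Add (0,3) w=3
  Add (0,4) w=8
  Skip (2,4) w=8 (creates cycle)
  Add (2,5) w=8
  Add (1,2) w=9
  Skip (3,5) w=9 (creates cycle)
  Skip (3,4) w=10 (creates cycle)
  Skip (1,4) w=13 (creates cycle)
  Skip (1,5) w=13 (creates cycle)
  Skip (0,5) w=15 (creates cycle)
  Skip (1,3) w=15 (creates cycle)
MST weight = 30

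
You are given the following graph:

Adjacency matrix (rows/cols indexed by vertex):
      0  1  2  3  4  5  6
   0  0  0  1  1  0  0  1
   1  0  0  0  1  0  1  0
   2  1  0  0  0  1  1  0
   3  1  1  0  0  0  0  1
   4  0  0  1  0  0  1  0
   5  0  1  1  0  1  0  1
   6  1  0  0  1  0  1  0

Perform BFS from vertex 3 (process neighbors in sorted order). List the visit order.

BFS from vertex 3 (neighbors processed in ascending order):
Visit order: 3, 0, 1, 6, 2, 5, 4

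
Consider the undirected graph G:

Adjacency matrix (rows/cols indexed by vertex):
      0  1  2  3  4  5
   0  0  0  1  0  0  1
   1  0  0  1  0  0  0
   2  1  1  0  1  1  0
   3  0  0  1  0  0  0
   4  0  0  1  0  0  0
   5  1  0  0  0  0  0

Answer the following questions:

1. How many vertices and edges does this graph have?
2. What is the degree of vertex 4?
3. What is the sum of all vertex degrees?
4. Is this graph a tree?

Count: 6 vertices, 5 edges.
Vertex 4 has neighbors [2], degree = 1.
Handshaking lemma: 2 * 5 = 10.
A graph is a tree iff it is connected and has exactly n-1 edges. This graph is connected (all 6 vertices in one component) and has 6-1 = 5 edges. It is a tree.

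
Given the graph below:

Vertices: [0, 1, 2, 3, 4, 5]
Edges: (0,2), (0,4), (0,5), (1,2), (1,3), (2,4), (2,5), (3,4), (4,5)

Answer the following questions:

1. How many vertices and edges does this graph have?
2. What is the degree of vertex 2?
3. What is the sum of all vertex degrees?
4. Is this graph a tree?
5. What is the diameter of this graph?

Count: 6 vertices, 9 edges.
Vertex 2 has neighbors [0, 1, 4, 5], degree = 4.
Handshaking lemma: 2 * 9 = 18.
A tree on 6 vertices has 5 edges. This graph has 9 edges (4 extra). Not a tree.
Diameter (longest shortest path) = 2.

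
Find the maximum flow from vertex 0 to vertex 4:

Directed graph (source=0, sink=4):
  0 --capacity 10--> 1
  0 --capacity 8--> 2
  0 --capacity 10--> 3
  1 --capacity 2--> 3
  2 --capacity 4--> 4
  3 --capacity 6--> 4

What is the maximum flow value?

Computing max flow:
  Flow on (0->1): 2/10
  Flow on (0->2): 4/8
  Flow on (0->3): 4/10
  Flow on (1->3): 2/2
  Flow on (2->4): 4/4
  Flow on (3->4): 6/6
Maximum flow = 10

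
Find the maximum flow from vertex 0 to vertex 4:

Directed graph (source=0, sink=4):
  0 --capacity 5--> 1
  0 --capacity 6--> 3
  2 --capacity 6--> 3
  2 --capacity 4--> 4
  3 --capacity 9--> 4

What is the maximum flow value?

Computing max flow:
  Flow on (0->3): 6/6
  Flow on (3->4): 6/9
Maximum flow = 6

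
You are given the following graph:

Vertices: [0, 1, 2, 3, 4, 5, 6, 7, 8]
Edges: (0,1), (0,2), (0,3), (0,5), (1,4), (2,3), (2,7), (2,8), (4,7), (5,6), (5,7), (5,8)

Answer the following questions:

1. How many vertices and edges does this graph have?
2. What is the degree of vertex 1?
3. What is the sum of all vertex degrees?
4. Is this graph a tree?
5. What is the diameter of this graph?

Count: 9 vertices, 12 edges.
Vertex 1 has neighbors [0, 4], degree = 2.
Handshaking lemma: 2 * 12 = 24.
A tree on 9 vertices has 8 edges. This graph has 12 edges (4 extra). Not a tree.
Diameter (longest shortest path) = 3.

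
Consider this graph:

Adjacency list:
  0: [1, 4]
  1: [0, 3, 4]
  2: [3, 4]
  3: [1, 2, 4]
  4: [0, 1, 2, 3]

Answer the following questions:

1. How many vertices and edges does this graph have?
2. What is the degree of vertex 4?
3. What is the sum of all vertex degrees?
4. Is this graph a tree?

Count: 5 vertices, 7 edges.
Vertex 4 has neighbors [0, 1, 2, 3], degree = 4.
Handshaking lemma: 2 * 7 = 14.
A tree on 5 vertices has 4 edges. This graph has 7 edges (3 extra). Not a tree.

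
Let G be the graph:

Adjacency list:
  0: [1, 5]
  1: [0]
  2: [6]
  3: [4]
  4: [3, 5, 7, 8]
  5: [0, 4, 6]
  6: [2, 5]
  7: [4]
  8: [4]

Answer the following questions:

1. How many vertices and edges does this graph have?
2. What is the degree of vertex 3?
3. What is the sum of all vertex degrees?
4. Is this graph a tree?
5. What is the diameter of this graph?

Count: 9 vertices, 8 edges.
Vertex 3 has neighbors [4], degree = 1.
Handshaking lemma: 2 * 8 = 16.
A graph is a tree iff it is connected and has exactly n-1 edges. This graph is connected (all 9 vertices in one component) and has 9-1 = 8 edges. It is a tree.
Diameter (longest shortest path) = 4.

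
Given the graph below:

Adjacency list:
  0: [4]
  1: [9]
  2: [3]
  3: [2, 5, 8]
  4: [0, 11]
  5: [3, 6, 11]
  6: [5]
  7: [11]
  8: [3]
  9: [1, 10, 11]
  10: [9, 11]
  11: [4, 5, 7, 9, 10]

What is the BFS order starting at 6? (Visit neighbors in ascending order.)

BFS from vertex 6 (neighbors processed in ascending order):
Visit order: 6, 5, 3, 11, 2, 8, 4, 7, 9, 10, 0, 1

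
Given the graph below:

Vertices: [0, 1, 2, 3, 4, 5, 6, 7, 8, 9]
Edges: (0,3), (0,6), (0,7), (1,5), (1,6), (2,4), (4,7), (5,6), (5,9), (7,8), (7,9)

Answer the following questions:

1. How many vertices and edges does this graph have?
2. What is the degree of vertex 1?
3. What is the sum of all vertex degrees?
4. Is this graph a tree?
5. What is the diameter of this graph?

Count: 10 vertices, 11 edges.
Vertex 1 has neighbors [5, 6], degree = 2.
Handshaking lemma: 2 * 11 = 22.
A tree on 10 vertices has 9 edges. This graph has 11 edges (2 extra). Not a tree.
Diameter (longest shortest path) = 5.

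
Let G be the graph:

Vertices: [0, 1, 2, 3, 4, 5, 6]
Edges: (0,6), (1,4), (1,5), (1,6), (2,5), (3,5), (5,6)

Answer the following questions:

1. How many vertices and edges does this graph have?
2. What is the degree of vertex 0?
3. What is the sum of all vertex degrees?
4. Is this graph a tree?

Count: 7 vertices, 7 edges.
Vertex 0 has neighbors [6], degree = 1.
Handshaking lemma: 2 * 7 = 14.
A tree on 7 vertices has 6 edges. This graph has 7 edges (1 extra). Not a tree.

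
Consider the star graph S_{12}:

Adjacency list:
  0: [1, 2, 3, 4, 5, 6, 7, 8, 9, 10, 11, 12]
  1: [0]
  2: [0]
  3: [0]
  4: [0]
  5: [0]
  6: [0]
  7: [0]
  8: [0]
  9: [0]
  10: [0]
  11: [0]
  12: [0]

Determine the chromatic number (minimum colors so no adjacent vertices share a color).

S_{12} has one hub adjacent to 12 leaves; leaves are pairwise non-adjacent.
Color the hub 0 and every leaf 1.
Chromatic number = 2.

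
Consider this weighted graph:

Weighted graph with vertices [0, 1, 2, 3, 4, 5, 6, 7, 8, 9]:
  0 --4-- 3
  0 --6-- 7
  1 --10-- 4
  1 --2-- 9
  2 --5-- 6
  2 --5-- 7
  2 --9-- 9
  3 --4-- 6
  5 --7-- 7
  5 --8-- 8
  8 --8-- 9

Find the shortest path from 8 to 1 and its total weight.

Using Dijkstra's algorithm from vertex 8:
Shortest path: 8 -> 9 -> 1
Total weight: 8 + 2 = 10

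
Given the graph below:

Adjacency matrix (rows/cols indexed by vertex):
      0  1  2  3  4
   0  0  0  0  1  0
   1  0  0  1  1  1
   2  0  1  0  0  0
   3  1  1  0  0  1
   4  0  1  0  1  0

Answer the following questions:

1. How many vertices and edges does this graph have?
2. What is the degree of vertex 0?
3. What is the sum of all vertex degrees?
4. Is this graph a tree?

Count: 5 vertices, 5 edges.
Vertex 0 has neighbors [3], degree = 1.
Handshaking lemma: 2 * 5 = 10.
A tree on 5 vertices has 4 edges. This graph has 5 edges (1 extra). Not a tree.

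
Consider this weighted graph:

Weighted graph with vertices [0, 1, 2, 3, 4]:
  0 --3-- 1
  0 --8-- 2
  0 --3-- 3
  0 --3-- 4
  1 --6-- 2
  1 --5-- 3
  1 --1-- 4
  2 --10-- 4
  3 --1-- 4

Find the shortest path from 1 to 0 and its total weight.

Using Dijkstra's algorithm from vertex 1:
Shortest path: 1 -> 0
Total weight: 3 = 3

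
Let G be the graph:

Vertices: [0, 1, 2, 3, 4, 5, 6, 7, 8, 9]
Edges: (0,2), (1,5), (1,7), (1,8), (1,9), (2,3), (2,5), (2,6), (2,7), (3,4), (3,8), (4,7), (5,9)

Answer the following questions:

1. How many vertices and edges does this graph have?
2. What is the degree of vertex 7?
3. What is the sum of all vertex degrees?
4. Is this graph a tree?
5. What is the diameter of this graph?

Count: 10 vertices, 13 edges.
Vertex 7 has neighbors [1, 2, 4], degree = 3.
Handshaking lemma: 2 * 13 = 26.
A tree on 10 vertices has 9 edges. This graph has 13 edges (4 extra). Not a tree.
Diameter (longest shortest path) = 3.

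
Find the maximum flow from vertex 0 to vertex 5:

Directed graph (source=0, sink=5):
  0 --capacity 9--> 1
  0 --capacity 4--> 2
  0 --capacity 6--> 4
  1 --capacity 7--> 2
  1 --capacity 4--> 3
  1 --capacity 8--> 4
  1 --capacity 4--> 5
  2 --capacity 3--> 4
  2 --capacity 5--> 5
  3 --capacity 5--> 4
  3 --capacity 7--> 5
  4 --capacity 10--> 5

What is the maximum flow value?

Computing max flow:
  Flow on (0->1): 9/9
  Flow on (0->2): 4/4
  Flow on (0->4): 6/6
  Flow on (1->2): 4/7
  Flow on (1->3): 1/4
  Flow on (1->5): 4/4
  Flow on (2->4): 3/3
  Flow on (2->5): 5/5
  Flow on (3->5): 1/7
  Flow on (4->5): 9/10
Maximum flow = 19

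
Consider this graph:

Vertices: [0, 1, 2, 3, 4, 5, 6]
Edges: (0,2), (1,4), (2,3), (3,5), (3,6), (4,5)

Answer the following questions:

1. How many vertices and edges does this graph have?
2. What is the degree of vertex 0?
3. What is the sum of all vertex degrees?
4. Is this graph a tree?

Count: 7 vertices, 6 edges.
Vertex 0 has neighbors [2], degree = 1.
Handshaking lemma: 2 * 6 = 12.
A graph is a tree iff it is connected and has exactly n-1 edges. This graph is connected (all 7 vertices in one component) and has 7-1 = 6 edges. It is a tree.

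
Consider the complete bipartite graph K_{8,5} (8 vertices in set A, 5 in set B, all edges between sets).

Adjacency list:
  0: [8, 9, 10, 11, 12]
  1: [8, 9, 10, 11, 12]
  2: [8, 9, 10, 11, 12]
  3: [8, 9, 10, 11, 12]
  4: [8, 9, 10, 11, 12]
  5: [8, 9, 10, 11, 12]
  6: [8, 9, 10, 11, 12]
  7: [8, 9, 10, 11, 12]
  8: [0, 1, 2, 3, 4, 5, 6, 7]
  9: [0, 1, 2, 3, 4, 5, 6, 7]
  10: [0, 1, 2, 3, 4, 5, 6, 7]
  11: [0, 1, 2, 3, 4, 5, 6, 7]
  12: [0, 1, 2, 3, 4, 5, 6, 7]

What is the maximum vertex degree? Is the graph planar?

Set-A vertices have degree 5; set-B vertices have degree 8. Maximum degree = max(8,5) = 8.
K_{8,5} contains K_{3,3} as a subgraph (since both sides have >= 3 vertices); by Kuratowski's theorem it is not planar.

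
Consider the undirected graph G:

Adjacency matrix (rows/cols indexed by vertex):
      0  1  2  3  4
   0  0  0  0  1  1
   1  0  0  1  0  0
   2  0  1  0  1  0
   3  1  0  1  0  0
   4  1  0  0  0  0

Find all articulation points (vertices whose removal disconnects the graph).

An articulation point is a vertex whose removal disconnects the graph.
Articulation points: [0, 2, 3]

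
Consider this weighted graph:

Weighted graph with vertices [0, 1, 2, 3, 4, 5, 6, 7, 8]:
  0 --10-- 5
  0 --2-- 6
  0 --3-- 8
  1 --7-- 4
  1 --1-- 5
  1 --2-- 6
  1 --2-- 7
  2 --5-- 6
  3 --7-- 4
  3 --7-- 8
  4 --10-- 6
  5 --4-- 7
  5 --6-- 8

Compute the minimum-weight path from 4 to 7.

Using Dijkstra's algorithm from vertex 4:
Shortest path: 4 -> 1 -> 7
Total weight: 7 + 2 = 9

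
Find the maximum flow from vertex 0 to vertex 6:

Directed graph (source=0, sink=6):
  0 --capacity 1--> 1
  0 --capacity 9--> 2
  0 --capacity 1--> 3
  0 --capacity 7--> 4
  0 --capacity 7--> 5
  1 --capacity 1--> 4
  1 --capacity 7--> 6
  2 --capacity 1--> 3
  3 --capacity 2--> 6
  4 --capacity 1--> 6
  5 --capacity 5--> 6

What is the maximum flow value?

Computing max flow:
  Flow on (0->1): 1/1
  Flow on (0->2): 1/9
  Flow on (0->3): 1/1
  Flow on (0->4): 1/7
  Flow on (0->5): 5/7
  Flow on (1->6): 1/7
  Flow on (2->3): 1/1
  Flow on (3->6): 2/2
  Flow on (4->6): 1/1
  Flow on (5->6): 5/5
Maximum flow = 9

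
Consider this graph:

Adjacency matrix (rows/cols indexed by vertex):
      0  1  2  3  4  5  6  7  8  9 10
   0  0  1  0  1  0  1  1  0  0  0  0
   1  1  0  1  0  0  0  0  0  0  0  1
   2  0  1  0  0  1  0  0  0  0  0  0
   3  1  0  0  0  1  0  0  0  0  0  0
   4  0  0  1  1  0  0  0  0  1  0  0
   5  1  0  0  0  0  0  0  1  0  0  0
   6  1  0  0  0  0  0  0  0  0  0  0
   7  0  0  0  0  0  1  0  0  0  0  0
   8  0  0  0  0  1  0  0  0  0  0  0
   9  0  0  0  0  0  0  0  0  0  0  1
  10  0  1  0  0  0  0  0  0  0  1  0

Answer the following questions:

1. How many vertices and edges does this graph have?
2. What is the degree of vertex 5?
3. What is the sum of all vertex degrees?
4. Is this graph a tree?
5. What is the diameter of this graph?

Count: 11 vertices, 11 edges.
Vertex 5 has neighbors [0, 7], degree = 2.
Handshaking lemma: 2 * 11 = 22.
A tree on 11 vertices has 10 edges. This graph has 11 edges (1 extra). Not a tree.
Diameter (longest shortest path) = 5.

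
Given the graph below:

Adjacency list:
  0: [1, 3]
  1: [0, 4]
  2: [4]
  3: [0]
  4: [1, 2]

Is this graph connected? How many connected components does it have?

Checking connectivity: the graph has 1 connected component(s).
All vertices are reachable from each other. The graph IS connected.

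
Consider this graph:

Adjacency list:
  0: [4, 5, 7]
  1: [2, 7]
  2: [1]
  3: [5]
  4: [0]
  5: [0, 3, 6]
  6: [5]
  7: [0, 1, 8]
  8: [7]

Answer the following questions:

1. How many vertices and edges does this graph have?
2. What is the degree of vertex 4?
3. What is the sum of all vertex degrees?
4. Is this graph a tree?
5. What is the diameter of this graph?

Count: 9 vertices, 8 edges.
Vertex 4 has neighbors [0], degree = 1.
Handshaking lemma: 2 * 8 = 16.
A graph is a tree iff it is connected and has exactly n-1 edges. This graph is connected (all 9 vertices in one component) and has 9-1 = 8 edges. It is a tree.
Diameter (longest shortest path) = 5.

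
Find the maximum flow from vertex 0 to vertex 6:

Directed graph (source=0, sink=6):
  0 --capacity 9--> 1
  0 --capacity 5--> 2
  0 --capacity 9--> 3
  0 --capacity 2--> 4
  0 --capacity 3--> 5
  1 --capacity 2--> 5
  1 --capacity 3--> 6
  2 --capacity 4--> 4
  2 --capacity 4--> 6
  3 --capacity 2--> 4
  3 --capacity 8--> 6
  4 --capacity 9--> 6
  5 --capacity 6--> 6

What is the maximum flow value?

Computing max flow:
  Flow on (0->1): 5/9
  Flow on (0->2): 5/5
  Flow on (0->3): 9/9
  Flow on (0->4): 2/2
  Flow on (0->5): 3/3
  Flow on (1->5): 2/2
  Flow on (1->6): 3/3
  Flow on (2->4): 1/4
  Flow on (2->6): 4/4
  Flow on (3->4): 1/2
  Flow on (3->6): 8/8
  Flow on (4->6): 4/9
  Flow on (5->6): 5/6
Maximum flow = 24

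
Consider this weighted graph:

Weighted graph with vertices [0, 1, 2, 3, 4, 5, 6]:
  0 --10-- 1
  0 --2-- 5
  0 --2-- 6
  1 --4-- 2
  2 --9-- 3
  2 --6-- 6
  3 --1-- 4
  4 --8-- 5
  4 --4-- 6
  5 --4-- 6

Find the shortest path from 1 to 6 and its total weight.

Using Dijkstra's algorithm from vertex 1:
Shortest path: 1 -> 2 -> 6
Total weight: 4 + 6 = 10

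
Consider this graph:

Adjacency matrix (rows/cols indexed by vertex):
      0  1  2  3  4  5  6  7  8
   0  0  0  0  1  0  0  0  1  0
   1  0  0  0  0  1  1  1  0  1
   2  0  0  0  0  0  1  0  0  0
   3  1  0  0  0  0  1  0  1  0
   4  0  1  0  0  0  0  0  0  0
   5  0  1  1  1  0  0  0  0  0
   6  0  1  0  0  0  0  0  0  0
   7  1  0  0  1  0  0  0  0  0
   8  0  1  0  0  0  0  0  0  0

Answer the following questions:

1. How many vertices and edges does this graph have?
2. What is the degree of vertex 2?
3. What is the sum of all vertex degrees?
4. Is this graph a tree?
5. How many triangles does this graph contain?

Count: 9 vertices, 9 edges.
Vertex 2 has neighbors [5], degree = 1.
Handshaking lemma: 2 * 9 = 18.
A tree on 9 vertices has 8 edges. This graph has 9 edges (1 extra). Not a tree.
Number of triangles = 1.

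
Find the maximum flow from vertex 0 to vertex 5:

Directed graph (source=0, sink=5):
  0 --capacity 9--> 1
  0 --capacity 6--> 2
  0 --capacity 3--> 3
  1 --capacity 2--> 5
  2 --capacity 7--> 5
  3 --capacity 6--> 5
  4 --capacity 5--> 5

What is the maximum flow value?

Computing max flow:
  Flow on (0->1): 2/9
  Flow on (0->2): 6/6
  Flow on (0->3): 3/3
  Flow on (1->5): 2/2
  Flow on (2->5): 6/7
  Flow on (3->5): 3/6
Maximum flow = 11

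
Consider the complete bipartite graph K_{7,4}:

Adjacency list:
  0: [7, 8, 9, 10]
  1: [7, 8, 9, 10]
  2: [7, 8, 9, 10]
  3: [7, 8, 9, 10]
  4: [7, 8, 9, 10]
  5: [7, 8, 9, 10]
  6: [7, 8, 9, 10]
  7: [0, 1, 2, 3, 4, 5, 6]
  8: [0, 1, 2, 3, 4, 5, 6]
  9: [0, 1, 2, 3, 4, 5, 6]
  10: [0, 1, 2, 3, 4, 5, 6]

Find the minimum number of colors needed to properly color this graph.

K_{7,4} is bipartite: vertices split into two independent sets of size 7 and 4.
Color one set 0, the other 1. No adjacent vertices share a color.
Chromatic number = 2.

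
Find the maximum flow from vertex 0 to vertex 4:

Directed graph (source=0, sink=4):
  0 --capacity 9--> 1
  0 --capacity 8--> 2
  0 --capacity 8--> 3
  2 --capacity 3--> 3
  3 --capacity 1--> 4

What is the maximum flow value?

Computing max flow:
  Flow on (0->2): 1/8
  Flow on (2->3): 1/3
  Flow on (3->4): 1/1
Maximum flow = 1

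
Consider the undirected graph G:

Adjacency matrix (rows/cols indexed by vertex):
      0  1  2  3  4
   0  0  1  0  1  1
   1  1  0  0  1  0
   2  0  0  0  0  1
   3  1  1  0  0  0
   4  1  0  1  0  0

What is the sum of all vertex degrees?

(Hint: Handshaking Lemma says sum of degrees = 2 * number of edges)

Count edges: 5 edges.
By Handshaking Lemma: sum of degrees = 2 * 5 = 10.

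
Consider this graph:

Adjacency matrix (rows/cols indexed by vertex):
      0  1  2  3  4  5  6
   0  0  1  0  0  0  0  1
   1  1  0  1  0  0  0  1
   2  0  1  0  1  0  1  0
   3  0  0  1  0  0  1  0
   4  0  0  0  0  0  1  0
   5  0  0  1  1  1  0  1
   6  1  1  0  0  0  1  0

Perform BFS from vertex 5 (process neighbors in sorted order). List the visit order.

BFS from vertex 5 (neighbors processed in ascending order):
Visit order: 5, 2, 3, 4, 6, 1, 0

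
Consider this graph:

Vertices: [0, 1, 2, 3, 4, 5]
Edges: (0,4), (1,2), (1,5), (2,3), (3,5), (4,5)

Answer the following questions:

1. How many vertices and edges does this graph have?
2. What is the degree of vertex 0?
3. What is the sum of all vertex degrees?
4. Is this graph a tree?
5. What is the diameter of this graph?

Count: 6 vertices, 6 edges.
Vertex 0 has neighbors [4], degree = 1.
Handshaking lemma: 2 * 6 = 12.
A tree on 6 vertices has 5 edges. This graph has 6 edges (1 extra). Not a tree.
Diameter (longest shortest path) = 4.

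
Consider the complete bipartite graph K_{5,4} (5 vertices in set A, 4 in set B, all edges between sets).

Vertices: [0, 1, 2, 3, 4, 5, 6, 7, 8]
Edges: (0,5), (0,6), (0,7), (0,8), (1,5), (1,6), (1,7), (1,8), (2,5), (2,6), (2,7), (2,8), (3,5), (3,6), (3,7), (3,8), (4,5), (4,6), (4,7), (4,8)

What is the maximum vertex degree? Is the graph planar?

Set-A vertices have degree 4; set-B vertices have degree 5. Maximum degree = max(5,4) = 5.
K_{5,4} contains K_{3,3} as a subgraph (since both sides have >= 3 vertices); by Kuratowski's theorem it is not planar.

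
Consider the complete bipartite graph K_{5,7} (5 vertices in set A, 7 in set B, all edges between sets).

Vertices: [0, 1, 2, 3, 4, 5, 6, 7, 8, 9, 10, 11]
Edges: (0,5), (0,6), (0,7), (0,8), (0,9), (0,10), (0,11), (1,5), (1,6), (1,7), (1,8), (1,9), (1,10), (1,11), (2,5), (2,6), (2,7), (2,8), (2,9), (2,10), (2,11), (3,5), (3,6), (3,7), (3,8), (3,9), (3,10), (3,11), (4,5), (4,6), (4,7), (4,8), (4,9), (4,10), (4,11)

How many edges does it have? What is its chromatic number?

K_{5,7} has 5 * 7 = 35 edges.
Bipartite graphs have chromatic number 2 (color each partition differently).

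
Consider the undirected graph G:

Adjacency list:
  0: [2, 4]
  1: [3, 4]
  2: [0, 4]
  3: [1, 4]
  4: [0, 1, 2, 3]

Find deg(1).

Vertex 1 has neighbors [3, 4], so deg(1) = 2.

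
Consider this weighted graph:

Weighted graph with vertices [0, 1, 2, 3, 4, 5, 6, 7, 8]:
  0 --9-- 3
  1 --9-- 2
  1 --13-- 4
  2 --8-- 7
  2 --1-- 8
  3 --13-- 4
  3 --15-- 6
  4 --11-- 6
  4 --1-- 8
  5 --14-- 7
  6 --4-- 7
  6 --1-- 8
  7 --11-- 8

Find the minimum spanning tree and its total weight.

Applying Kruskal's algorithm (sort edges by weight, add if no cycle):
  Add (2,8) w=1
  Add (4,8) w=1
  Add (6,8) w=1
  Add (6,7) w=4
  Skip (2,7) w=8 (creates cycle)
  Add (0,3) w=9
  Add (1,2) w=9
  Skip (4,6) w=11 (creates cycle)
  Skip (7,8) w=11 (creates cycle)
  Skip (1,4) w=13 (creates cycle)
  Add (3,4) w=13
  Add (5,7) w=14
  Skip (3,6) w=15 (creates cycle)
MST weight = 52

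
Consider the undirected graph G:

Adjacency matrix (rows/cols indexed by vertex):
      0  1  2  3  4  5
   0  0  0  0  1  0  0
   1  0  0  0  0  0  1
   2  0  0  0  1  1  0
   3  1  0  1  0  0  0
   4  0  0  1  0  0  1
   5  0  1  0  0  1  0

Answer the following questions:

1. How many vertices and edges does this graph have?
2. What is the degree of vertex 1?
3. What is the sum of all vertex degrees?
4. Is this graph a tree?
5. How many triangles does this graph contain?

Count: 6 vertices, 5 edges.
Vertex 1 has neighbors [5], degree = 1.
Handshaking lemma: 2 * 5 = 10.
A graph is a tree iff it is connected and has exactly n-1 edges. This graph is connected (all 6 vertices in one component) and has 6-1 = 5 edges. It is a tree.
Number of triangles = 0.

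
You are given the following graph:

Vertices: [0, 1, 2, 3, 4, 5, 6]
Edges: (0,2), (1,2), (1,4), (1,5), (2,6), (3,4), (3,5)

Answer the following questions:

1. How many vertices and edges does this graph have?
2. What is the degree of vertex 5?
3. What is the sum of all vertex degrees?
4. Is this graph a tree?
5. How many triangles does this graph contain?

Count: 7 vertices, 7 edges.
Vertex 5 has neighbors [1, 3], degree = 2.
Handshaking lemma: 2 * 7 = 14.
A tree on 7 vertices has 6 edges. This graph has 7 edges (1 extra). Not a tree.
Number of triangles = 0.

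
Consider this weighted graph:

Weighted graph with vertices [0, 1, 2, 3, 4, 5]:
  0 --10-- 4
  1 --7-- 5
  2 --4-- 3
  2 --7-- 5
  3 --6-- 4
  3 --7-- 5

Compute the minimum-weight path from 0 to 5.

Using Dijkstra's algorithm from vertex 0:
Shortest path: 0 -> 4 -> 3 -> 5
Total weight: 10 + 6 + 7 = 23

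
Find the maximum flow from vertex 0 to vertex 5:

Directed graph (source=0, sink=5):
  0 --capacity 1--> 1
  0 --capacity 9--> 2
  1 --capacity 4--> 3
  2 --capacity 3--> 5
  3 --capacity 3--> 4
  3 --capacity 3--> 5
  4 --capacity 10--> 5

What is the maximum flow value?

Computing max flow:
  Flow on (0->1): 1/1
  Flow on (0->2): 3/9
  Flow on (1->3): 1/4
  Flow on (2->5): 3/3
  Flow on (3->5): 1/3
Maximum flow = 4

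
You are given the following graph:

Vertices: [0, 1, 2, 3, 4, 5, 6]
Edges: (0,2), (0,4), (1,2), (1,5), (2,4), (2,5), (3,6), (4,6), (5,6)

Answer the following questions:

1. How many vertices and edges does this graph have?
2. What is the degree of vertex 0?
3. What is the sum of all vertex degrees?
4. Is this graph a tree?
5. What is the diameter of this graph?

Count: 7 vertices, 9 edges.
Vertex 0 has neighbors [2, 4], degree = 2.
Handshaking lemma: 2 * 9 = 18.
A tree on 7 vertices has 6 edges. This graph has 9 edges (3 extra). Not a tree.
Diameter (longest shortest path) = 3.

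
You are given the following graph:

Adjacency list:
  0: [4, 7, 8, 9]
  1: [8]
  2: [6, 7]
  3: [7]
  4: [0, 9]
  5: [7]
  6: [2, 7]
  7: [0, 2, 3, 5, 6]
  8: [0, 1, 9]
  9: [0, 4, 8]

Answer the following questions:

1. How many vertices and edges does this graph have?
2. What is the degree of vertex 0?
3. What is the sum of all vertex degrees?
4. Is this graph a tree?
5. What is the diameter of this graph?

Count: 10 vertices, 12 edges.
Vertex 0 has neighbors [4, 7, 8, 9], degree = 4.
Handshaking lemma: 2 * 12 = 24.
A tree on 10 vertices has 9 edges. This graph has 12 edges (3 extra). Not a tree.
Diameter (longest shortest path) = 4.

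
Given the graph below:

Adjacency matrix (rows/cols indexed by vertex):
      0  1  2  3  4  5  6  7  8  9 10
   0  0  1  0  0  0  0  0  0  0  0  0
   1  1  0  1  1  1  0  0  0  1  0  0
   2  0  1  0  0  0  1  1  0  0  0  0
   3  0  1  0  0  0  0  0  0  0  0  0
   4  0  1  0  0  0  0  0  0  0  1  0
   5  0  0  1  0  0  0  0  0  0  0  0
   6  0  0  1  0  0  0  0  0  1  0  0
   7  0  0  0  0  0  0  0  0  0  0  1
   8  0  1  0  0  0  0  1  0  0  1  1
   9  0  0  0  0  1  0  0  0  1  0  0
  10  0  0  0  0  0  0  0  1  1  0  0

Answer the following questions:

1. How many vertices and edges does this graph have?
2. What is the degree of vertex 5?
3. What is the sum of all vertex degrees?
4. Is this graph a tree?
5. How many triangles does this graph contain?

Count: 11 vertices, 12 edges.
Vertex 5 has neighbors [2], degree = 1.
Handshaking lemma: 2 * 12 = 24.
A tree on 11 vertices has 10 edges. This graph has 12 edges (2 extra). Not a tree.
Number of triangles = 0.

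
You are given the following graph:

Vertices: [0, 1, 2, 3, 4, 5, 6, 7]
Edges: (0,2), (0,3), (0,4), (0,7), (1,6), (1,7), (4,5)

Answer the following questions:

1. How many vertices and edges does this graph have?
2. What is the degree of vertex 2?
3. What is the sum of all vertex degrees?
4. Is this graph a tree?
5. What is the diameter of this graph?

Count: 8 vertices, 7 edges.
Vertex 2 has neighbors [0], degree = 1.
Handshaking lemma: 2 * 7 = 14.
A graph is a tree iff it is connected and has exactly n-1 edges. This graph is connected (all 8 vertices in one component) and has 8-1 = 7 edges. It is a tree.
Diameter (longest shortest path) = 5.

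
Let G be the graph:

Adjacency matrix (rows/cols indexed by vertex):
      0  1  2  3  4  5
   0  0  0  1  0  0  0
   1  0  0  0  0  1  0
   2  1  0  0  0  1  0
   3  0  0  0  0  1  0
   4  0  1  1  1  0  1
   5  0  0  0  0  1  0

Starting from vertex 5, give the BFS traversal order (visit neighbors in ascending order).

BFS from vertex 5 (neighbors processed in ascending order):
Visit order: 5, 4, 1, 2, 3, 0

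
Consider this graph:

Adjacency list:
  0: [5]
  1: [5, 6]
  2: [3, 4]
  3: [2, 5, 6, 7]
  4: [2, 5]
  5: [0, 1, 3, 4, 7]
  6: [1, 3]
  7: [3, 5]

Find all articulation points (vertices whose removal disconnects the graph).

An articulation point is a vertex whose removal disconnects the graph.
Articulation points: [5]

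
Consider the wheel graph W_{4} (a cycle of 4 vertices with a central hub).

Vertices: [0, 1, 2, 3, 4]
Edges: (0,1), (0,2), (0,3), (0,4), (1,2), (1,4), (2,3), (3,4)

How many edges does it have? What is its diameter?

Wheel graph W_{4}: 4 cycle edges + 4 spoke edges = 8 edges.
The hub is distance 1 from all cycle vertices. Max distance between cycle vertices through hub is 2.
Diameter = 2.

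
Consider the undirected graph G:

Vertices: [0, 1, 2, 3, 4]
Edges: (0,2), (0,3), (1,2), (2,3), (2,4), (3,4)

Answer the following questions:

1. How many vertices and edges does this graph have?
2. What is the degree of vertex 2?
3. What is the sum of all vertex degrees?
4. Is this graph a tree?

Count: 5 vertices, 6 edges.
Vertex 2 has neighbors [0, 1, 3, 4], degree = 4.
Handshaking lemma: 2 * 6 = 12.
A tree on 5 vertices has 4 edges. This graph has 6 edges (2 extra). Not a tree.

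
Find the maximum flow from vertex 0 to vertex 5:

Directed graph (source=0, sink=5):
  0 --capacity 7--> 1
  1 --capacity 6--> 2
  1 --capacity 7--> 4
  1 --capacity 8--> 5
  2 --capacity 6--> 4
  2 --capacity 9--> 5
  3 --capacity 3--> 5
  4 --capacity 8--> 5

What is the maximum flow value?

Computing max flow:
  Flow on (0->1): 7/7
  Flow on (1->5): 7/8
Maximum flow = 7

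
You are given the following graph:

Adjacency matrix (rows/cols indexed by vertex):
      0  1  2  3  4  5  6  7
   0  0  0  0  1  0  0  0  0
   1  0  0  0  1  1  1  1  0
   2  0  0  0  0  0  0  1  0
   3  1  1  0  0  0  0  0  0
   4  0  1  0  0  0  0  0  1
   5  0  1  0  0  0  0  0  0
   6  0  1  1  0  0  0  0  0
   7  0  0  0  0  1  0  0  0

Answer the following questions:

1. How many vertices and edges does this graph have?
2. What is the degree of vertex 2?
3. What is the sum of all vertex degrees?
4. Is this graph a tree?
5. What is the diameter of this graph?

Count: 8 vertices, 7 edges.
Vertex 2 has neighbors [6], degree = 1.
Handshaking lemma: 2 * 7 = 14.
A graph is a tree iff it is connected and has exactly n-1 edges. This graph is connected (all 8 vertices in one component) and has 8-1 = 7 edges. It is a tree.
Diameter (longest shortest path) = 4.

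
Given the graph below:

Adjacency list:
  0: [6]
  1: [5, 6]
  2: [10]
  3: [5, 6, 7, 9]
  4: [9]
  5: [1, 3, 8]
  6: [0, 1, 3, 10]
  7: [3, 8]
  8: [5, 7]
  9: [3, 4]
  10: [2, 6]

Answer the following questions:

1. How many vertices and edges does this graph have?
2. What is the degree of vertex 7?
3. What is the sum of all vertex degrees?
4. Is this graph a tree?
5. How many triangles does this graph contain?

Count: 11 vertices, 12 edges.
Vertex 7 has neighbors [3, 8], degree = 2.
Handshaking lemma: 2 * 12 = 24.
A tree on 11 vertices has 10 edges. This graph has 12 edges (2 extra). Not a tree.
Number of triangles = 0.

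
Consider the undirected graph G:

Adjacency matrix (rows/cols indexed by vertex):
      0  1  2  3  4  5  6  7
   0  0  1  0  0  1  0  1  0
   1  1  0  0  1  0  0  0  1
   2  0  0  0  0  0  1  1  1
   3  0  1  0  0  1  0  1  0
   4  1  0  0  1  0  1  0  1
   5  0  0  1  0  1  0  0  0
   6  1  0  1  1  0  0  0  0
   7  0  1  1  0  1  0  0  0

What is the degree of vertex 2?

Vertex 2 has neighbors [5, 6, 7], so deg(2) = 3.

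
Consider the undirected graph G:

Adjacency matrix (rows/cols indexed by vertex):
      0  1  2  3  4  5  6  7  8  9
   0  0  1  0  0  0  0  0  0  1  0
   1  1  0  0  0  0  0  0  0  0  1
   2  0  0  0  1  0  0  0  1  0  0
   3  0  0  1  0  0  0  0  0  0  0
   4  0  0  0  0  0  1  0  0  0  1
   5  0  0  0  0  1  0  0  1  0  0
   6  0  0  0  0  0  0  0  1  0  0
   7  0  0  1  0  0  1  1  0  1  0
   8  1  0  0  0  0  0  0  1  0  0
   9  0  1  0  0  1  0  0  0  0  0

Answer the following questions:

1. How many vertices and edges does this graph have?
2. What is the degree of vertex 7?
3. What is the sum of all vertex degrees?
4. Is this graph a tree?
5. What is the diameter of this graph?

Count: 10 vertices, 10 edges.
Vertex 7 has neighbors [2, 5, 6, 8], degree = 4.
Handshaking lemma: 2 * 10 = 20.
A tree on 10 vertices has 9 edges. This graph has 10 edges (1 extra). Not a tree.
Diameter (longest shortest path) = 5.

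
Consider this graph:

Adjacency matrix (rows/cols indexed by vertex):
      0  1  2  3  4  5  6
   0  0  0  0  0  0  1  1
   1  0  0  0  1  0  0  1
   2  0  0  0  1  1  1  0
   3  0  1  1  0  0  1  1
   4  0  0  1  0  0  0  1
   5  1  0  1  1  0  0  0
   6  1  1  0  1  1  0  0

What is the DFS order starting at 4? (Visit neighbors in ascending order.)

DFS from vertex 4 (neighbors processed in ascending order):
Visit order: 4, 2, 3, 1, 6, 0, 5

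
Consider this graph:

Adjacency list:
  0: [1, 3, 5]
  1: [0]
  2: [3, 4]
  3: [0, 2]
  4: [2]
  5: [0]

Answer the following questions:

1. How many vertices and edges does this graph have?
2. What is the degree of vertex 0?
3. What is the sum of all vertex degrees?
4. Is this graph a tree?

Count: 6 vertices, 5 edges.
Vertex 0 has neighbors [1, 3, 5], degree = 3.
Handshaking lemma: 2 * 5 = 10.
A graph is a tree iff it is connected and has exactly n-1 edges. This graph is connected (all 6 vertices in one component) and has 6-1 = 5 edges. It is a tree.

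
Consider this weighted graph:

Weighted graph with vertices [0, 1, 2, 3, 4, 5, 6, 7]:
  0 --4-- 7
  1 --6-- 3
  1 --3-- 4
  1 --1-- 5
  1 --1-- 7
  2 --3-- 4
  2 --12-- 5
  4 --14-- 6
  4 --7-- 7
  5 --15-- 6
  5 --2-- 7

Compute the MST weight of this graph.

Applying Kruskal's algorithm (sort edges by weight, add if no cycle):
  Add (1,5) w=1
  Add (1,7) w=1
  Skip (5,7) w=2 (creates cycle)
  Add (1,4) w=3
  Add (2,4) w=3
  Add (0,7) w=4
  Add (1,3) w=6
  Skip (4,7) w=7 (creates cycle)
  Skip (2,5) w=12 (creates cycle)
  Add (4,6) w=14
  Skip (5,6) w=15 (creates cycle)
MST weight = 32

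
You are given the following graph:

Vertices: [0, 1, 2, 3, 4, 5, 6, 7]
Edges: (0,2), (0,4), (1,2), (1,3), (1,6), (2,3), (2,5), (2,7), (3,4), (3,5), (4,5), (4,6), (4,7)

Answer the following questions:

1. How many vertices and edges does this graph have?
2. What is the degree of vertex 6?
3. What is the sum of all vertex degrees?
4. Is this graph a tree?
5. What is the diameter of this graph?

Count: 8 vertices, 13 edges.
Vertex 6 has neighbors [1, 4], degree = 2.
Handshaking lemma: 2 * 13 = 26.
A tree on 8 vertices has 7 edges. This graph has 13 edges (6 extra). Not a tree.
Diameter (longest shortest path) = 2.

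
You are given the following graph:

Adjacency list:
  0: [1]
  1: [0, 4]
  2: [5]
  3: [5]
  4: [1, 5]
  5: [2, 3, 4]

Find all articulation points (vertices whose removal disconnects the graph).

An articulation point is a vertex whose removal disconnects the graph.
Articulation points: [1, 4, 5]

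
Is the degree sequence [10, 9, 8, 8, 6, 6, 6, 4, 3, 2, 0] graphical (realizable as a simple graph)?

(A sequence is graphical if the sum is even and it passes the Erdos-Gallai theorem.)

Sum of degrees = 62. Sum is even but fails Erdos-Gallai. The sequence is NOT graphical.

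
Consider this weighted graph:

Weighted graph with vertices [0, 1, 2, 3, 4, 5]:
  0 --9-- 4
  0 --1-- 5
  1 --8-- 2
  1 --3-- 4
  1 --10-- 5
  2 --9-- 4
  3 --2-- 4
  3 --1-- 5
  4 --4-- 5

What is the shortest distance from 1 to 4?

Using Dijkstra's algorithm from vertex 1:
Shortest path: 1 -> 4
Total weight: 3 = 3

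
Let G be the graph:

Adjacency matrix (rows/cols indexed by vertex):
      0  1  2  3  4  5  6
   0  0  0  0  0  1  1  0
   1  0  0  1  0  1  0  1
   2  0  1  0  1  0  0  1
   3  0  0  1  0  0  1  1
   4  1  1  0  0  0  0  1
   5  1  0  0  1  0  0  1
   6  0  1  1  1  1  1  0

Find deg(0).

Vertex 0 has neighbors [4, 5], so deg(0) = 2.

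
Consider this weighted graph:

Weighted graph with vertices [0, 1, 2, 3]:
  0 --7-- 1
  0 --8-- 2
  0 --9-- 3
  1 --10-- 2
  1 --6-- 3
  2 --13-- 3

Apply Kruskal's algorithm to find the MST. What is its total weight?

Applying Kruskal's algorithm (sort edges by weight, add if no cycle):
  Add (1,3) w=6
  Add (0,1) w=7
  Add (0,2) w=8
  Skip (0,3) w=9 (creates cycle)
  Skip (1,2) w=10 (creates cycle)
  Skip (2,3) w=13 (creates cycle)
MST weight = 21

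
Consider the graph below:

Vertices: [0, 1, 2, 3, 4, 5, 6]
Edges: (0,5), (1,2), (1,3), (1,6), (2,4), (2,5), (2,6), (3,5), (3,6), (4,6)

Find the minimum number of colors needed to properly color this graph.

The graph has a maximum clique of size 3 (lower bound on chromatic number).
A valid 3-coloring: {0: 0, 1: 2, 2: 0, 3: 0, 4: 2, 5: 1, 6: 1}.
Chromatic number = 3.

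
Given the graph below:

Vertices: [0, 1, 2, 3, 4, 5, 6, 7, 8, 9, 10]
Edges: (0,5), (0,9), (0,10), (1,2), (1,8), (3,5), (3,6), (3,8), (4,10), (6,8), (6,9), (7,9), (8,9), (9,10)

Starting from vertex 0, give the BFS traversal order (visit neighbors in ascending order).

BFS from vertex 0 (neighbors processed in ascending order):
Visit order: 0, 5, 9, 10, 3, 6, 7, 8, 4, 1, 2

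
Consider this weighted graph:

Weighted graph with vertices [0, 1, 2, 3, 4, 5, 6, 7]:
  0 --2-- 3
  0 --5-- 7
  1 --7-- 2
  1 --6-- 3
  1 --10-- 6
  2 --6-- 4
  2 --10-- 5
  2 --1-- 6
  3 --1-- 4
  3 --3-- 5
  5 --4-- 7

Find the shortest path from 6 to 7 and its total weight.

Using Dijkstra's algorithm from vertex 6:
Shortest path: 6 -> 2 -> 5 -> 7
Total weight: 1 + 10 + 4 = 15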